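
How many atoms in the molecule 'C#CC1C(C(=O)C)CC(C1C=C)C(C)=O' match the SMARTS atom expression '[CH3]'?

2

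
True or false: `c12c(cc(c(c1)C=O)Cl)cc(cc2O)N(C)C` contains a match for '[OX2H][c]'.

True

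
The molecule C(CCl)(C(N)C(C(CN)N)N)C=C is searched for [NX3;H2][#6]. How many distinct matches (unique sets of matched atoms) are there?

4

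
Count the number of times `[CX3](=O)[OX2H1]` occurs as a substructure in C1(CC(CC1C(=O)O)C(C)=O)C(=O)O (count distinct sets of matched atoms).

[CX3](=O)[OX2H1] is the SMARTS for a carboxylic acid: an sp2 carbon double-bonded to O and single-bonded to an -OH oxygen.
The molecule carries 2 separate instances of a carboxylic acid group (-C(=O)OH) meeting every constraint; each maps to a distinct set of atoms, giving 2 matches.

2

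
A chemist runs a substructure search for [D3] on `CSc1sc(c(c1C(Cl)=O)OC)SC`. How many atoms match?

5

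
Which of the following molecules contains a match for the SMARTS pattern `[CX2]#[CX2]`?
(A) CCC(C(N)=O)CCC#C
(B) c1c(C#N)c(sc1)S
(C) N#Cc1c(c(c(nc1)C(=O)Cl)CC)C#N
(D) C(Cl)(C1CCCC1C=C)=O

A

[CX2]#[CX2] describes a carbon-carbon triple bond (an alkyne).
(A) contains an ethynyl group (-C#CH), which satisfies every atom and bond constraint.
(B) has a nitrile (-C#N) but the triple bond is C#N, not C#C.
(C) has a nitrile (-C#N) but the triple bond is C#N, not C#C.
(D) has a vinyl group (-CH=CH2) but the C=C is a double bond; both carbons are CX3, not CX2.
So the answer is (A).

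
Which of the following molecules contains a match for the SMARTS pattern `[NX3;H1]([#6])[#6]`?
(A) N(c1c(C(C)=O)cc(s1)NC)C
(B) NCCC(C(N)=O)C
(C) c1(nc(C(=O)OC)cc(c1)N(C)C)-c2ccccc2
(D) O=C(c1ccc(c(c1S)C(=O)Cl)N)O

A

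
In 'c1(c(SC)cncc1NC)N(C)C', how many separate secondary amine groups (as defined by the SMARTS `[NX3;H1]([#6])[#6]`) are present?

[NX3;H1]([#6])[#6] is the SMARTS for a secondary amine: a trivalent nitrogen with one H, bonded to two carbons.
Exactly one fragment in the molecule meets all constraints, giving 1 match.

1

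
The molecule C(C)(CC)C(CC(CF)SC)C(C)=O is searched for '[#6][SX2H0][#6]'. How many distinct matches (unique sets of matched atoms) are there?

1

[#6][SX2H0][#6] is the SMARTS for a thioether: an aliphatic sulfur bridging two carbons with no H on the sulfur.
Exactly one fragment in the molecule meets all constraints, giving 1 match.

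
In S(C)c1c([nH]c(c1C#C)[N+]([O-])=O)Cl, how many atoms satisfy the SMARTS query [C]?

3

The query [C] means: uppercase C matches aliphatic (non-aromatic) carbon only.
Check the 13 heavy atoms by environment: 1× n (aromatic) → no; 4× c (aromatic) → no; 1× N (charge +1) → no; 1× O (charge -1) → no; 1× O → no; 1× S → no; 3× C → match; 1× Cl → no.
That gives 3 matching atoms.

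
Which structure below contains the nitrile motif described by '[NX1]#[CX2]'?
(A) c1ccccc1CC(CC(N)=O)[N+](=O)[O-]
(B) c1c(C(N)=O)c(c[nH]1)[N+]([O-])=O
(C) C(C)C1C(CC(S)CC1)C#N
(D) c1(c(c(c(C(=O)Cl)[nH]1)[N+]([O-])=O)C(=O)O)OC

C

[NX1]#[CX2] describes a nitrogen triple-bonded to a two-connected carbon (a nitrile).
(A) has a nitro group (-[N+](=O)[O-]) but there is no C#N triple bond.
(B) has a primary amide (-C(=O)NH2) but the nitrogen is NX3, not NX1.
(C) contains a nitrile (-C#N), which satisfies every atom and bond constraint.
(D) has a nitro group (-[N+](=O)[O-]) but there is no C#N triple bond.
So the answer is (C).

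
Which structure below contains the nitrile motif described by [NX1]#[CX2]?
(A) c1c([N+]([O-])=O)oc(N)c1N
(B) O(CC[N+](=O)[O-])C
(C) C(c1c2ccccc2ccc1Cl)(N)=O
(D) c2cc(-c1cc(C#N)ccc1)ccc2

[NX1]#[CX2] describes a nitrogen triple-bonded to a two-connected carbon (a nitrile).
(A) has a primary amino group (-NH2) but the nitrogen is NX3 (three connections), not NX1 triple-bonded.
(B) has a nitro group (-[N+](=O)[O-]) but there is no C#N triple bond.
(C) has a primary amide (-C(=O)NH2) but the nitrogen is NX3, not NX1.
(D) contains a nitrile (-C#N), which satisfies every atom and bond constraint.
So the answer is (D).

D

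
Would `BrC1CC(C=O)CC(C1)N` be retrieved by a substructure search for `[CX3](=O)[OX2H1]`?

No

The pattern [CX3](=O)[OX2H1] describes an sp2 carbon double-bonded to O and single-bonded to an -OH oxygen — a carboxylic acid.
The closest candidate here is an aldehyde (-CHO), but there is no singly-bonded oxygen on the carbonyl carbon. No other fragment satisfies the full query, so there is no match.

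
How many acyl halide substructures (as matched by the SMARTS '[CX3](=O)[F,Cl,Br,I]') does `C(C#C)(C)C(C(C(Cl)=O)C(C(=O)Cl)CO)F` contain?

2

[CX3](=O)[F,Cl,Br,I] is the SMARTS for an acyl halide: a carbonyl carbon bonded to a halogen.
The molecule carries 2 separate instances of an acyl chloride (-C(=O)Cl) meeting every constraint; each maps to a distinct set of atoms, giving 2 matches.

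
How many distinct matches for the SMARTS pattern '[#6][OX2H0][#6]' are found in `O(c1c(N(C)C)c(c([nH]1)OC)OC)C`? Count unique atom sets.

3

[#6][OX2H0][#6] is the SMARTS for an ether: an aliphatic oxygen bridging two carbons with no H on the oxygen.
The molecule carries 3 separate instances of a methoxy ether (-OCH3) meeting every constraint; each maps to a distinct set of atoms, giving 3 matches.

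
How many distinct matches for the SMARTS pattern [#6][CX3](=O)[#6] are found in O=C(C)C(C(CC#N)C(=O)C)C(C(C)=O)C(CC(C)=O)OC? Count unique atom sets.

[#6][CX3](=O)[#6] is the SMARTS for a ketone: a carbonyl carbon (no H) flanked by two carbons.
The molecule carries 4 separate instances of an acetyl/ketone group (-C(=O)CH3) meeting every constraint; each maps to a distinct set of atoms, giving 4 matches.

4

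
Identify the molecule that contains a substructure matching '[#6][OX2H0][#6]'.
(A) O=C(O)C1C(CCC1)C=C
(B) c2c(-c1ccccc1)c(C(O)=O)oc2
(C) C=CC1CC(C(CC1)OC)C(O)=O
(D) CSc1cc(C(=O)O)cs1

[#6][OX2H0][#6] describes an aliphatic oxygen bridging two carbons with no H on the oxygen (an ether).
(A) has a carboxylic acid group (-C(=O)OH) but the -OH oxygen has H1; the =O is OX1, not OX2.
(B) has a carboxylic acid group (-C(=O)OH) but the -OH oxygen has H1; the =O is OX1, not OX2.
(C) contains a methoxy ether (-OCH3), which satisfies every atom and bond constraint.
(D) has a carboxylic acid group (-C(=O)OH) but the -OH oxygen has H1; the =O is OX1, not OX2.
So the answer is (C).

C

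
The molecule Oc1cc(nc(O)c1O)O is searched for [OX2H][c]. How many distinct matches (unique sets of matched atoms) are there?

4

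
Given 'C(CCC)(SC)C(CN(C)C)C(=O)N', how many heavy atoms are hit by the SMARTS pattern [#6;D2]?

Check the 14 heavy atoms by environment: 4× C (D1) → no; 3× C (D2) → match; 3× C (D3) → no; 1× O (D1) → no; 1× N (D1) → no; 1× S (D2) → no; 1× N (D3) → no.
That gives 3 matching atoms.

3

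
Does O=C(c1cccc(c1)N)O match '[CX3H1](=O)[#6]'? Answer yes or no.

The pattern [CX3H1](=O)[#6] describes an sp2 carbon with one H, double-bonded to O and single-bonded to carbon — an aldehyde.
The closest candidate here is a carboxylic acid group (-C(=O)OH), but the carbonyl carbon has H0 and is bonded to O, not H1. No other fragment satisfies the full query, so there is no match.

No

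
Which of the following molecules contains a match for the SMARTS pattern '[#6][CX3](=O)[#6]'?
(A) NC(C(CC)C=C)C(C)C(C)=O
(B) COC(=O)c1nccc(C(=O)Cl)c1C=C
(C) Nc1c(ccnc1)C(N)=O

[#6][CX3](=O)[#6] describes a carbonyl carbon (no H) flanked by two carbons (a ketone).
(A) contains an acetyl/ketone group (-C(=O)CH3), which satisfies every atom and bond constraint.
(B) has a methyl-ester group (-C(=O)OCH3) but one neighbour of the carbonyl carbon is O, not C.
(C) has a primary amide (-C(=O)NH2) but one neighbour of the carbonyl carbon is N, not C.
So the answer is (A).

A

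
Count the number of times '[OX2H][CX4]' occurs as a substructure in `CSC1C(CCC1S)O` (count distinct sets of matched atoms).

1

[OX2H][CX4] is the SMARTS for an aliphatic alcohol: a hydroxyl oxygen bound to an sp3 (X4) carbon.
Exactly one fragment in the molecule meets all constraints, giving 1 match.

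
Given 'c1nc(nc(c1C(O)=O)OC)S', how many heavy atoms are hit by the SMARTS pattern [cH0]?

Check the 12 heavy atoms by environment: 2× n (aromatic, H0) → no; 3× c (aromatic, H0) → match; 1× c (aromatic, H1) → no; 1× S (H1) → no; 1× C (H0) → no; 2× O (H0) → no; 1× O (H1) → no; 1× C (H3) → no.
That gives 3 matching atoms.

3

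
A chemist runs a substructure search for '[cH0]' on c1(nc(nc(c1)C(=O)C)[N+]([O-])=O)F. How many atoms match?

3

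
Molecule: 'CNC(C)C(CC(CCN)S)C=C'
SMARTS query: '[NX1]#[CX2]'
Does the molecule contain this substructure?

No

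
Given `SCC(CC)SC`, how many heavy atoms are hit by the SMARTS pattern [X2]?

2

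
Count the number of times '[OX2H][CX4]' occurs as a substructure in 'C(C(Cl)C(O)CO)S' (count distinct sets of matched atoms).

2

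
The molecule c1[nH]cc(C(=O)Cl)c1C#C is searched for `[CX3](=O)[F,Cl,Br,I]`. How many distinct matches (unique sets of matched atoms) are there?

[CX3](=O)[F,Cl,Br,I] is the SMARTS for an acyl halide: a carbonyl carbon bonded to a halogen.
Exactly one fragment in the molecule meets all constraints, giving 1 match.

1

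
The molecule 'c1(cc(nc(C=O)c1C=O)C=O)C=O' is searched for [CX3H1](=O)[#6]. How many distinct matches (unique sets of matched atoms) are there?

4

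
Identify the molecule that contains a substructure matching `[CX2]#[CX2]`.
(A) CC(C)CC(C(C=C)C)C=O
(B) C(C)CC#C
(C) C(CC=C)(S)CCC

B

[CX2]#[CX2] describes a carbon-carbon triple bond (an alkyne).
(A) has a vinyl group (-CH=CH2) but the C=C is a double bond; both carbons are CX3, not CX2.
(B) contains an ethynyl group (-C#CH), which satisfies every atom and bond constraint.
(C) has a vinyl group (-CH=CH2) but the C=C is a double bond; both carbons are CX3, not CX2.
So the answer is (B).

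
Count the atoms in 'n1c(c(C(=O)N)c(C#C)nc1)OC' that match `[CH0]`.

2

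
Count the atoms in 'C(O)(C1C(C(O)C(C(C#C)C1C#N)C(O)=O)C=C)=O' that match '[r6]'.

The query [r6] means: r6 matches atoms in a six-membered ring.
Check the 19 heavy atoms by environment: 6× C (in 6-ring) → match; 7× C (acyclic) → no; 5× O (acyclic) → no; 1× N (acyclic) → no.
That gives 6 matching atoms.

6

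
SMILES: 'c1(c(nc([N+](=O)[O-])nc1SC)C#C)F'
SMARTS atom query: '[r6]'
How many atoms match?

6

Check the 14 heavy atoms by environment: 2× n (aromatic, in 6-ring) → match; 4× c (aromatic, in 6-ring) → match; 3× C (acyclic) → no; 1× N (charge +1, acyclic) → no; 1× O (charge -1, acyclic) → no; 1× O (acyclic) → no; 1× S (acyclic) → no; 1× F (acyclic) → no.
Summing the matching environments: 2 + 4 = 6 matching atoms.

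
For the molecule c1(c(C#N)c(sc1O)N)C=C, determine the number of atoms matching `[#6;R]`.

Check the 11 heavy atoms by environment: 1× s (aromatic, in 5-ring) → no; 4× c (aromatic, in 5-ring) → match; 2× N (acyclic) → no; 1× O (acyclic) → no; 3× C (acyclic) → no.
That gives 4 matching atoms.

4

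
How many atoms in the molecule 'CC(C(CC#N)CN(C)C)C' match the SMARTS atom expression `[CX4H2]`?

2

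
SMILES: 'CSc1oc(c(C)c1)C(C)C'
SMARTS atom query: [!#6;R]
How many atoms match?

The query [!#6;R] means: non-carbon atom that is part of a ring.
Check the 11 heavy atoms by environment: 1× o (aromatic, in 5-ring) → match; 4× c (aromatic, in 5-ring) → no; 5× C (acyclic) → no; 1× S (acyclic) → no.
That gives 1 matching atom.

1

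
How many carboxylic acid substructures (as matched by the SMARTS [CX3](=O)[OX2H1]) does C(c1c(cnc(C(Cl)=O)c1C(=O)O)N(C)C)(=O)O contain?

[CX3](=O)[OX2H1] is the SMARTS for a carboxylic acid: an sp2 carbon double-bonded to O and single-bonded to an -OH oxygen.
The molecule carries 2 separate instances of a carboxylic acid group (-C(=O)OH) meeting every constraint; each maps to a distinct set of atoms, giving 2 matches.

2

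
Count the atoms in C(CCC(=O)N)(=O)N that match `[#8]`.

2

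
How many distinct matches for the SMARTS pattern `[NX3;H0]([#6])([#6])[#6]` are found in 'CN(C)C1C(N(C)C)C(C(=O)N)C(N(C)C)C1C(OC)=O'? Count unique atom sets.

3

[NX3;H0]([#6])([#6])[#6] is the SMARTS for a tertiary amine: a trivalent nitrogen with no H, bonded to three carbons.
The molecule carries 3 separate instances of a dimethylamino group (-N(CH3)2) meeting every constraint; each maps to a distinct set of atoms, giving 3 matches.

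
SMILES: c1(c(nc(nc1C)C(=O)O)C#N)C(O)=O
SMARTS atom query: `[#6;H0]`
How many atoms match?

Check the 15 heavy atoms by environment: 2× n (aromatic, H0) → no; 4× c (aromatic, H0) → match; 3× C (H0) → match; 2× O (H0) → no; 2× O (H1) → no; 1× C (H3) → no; 1× N (H0) → no.
Summing the matching environments: 4 + 3 = 7 matching atoms.

7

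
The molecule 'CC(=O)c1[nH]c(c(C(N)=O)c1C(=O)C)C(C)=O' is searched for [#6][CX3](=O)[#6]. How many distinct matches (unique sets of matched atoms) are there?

[#6][CX3](=O)[#6] is the SMARTS for a ketone: a carbonyl carbon (no H) flanked by two carbons.
The molecule carries 3 separate instances of an acetyl/ketone group (-C(=O)CH3) meeting every constraint; each maps to a distinct set of atoms, giving 3 matches.

3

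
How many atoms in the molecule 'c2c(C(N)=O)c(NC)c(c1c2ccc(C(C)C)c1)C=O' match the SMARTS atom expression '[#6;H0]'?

7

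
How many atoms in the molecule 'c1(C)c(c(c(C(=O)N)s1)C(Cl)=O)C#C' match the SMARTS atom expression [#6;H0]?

7

The query [#6;H0] means: any carbon with no attached hydrogen.
Check the 14 heavy atoms by environment: 1× s (aromatic, H0) → no; 4× c (aromatic, H0) → match; 3× C (H0) → match; 2× O (H0) → no; 1× N (H2) → no; 1× C (H1) → no; 1× C (H3) → no; 1× Cl (H0) → no.
Summing the matching environments: 4 + 3 = 7 matching atoms.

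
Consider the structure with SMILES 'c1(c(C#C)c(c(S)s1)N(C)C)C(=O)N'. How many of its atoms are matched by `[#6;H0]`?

The query [#6;H0] means: any carbon with no attached hydrogen.
Check the 14 heavy atoms by environment: 1× s (aromatic, H0) → no; 4× c (aromatic, H0) → match; 1× N (H0) → no; 2× C (H3) → no; 2× C (H0) → match; 1× C (H1) → no; 1× S (H1) → no; 1× O (H0) → no; 1× N (H2) → no.
Summing the matching environments: 4 + 2 = 6 matching atoms.

6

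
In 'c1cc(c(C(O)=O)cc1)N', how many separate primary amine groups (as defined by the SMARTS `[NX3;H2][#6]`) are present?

1

[NX3;H2][#6] is the SMARTS for a primary amine: a trivalent nitrogen with two H attached to carbon.
Exactly one fragment in the molecule meets all constraints, giving 1 match.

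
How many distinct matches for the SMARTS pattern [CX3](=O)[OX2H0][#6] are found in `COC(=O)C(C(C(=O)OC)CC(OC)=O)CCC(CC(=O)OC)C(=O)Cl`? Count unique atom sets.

4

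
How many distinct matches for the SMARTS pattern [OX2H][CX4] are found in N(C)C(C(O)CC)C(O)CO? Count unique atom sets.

3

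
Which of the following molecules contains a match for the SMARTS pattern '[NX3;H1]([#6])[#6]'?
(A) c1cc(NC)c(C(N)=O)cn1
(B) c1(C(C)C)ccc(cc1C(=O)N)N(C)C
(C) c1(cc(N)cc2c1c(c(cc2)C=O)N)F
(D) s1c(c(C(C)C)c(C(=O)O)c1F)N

[NX3;H1]([#6])[#6] describes a trivalent nitrogen with one H, bonded to two carbons (a secondary amine).
(A) contains an N-methylamino group (-NHCH3), which satisfies every atom and bond constraint.
(B) has a dimethylamino group (-N(CH3)2) but the nitrogen has H0, not H1.
(C) has a primary amino group (-NH2) but the nitrogen has H2 and only one carbon neighbour.
(D) has a primary amino group (-NH2) but the nitrogen has H2 and only one carbon neighbour.
So the answer is (A).

A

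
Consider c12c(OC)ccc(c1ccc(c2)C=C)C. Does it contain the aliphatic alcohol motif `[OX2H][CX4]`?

The pattern [OX2H][CX4] describes a hydroxyl oxygen bound to an sp3 (X4) carbon — an aliphatic alcohol.
The closest candidate here is a methoxy ether (-OCH3), but the oxygen has H0 (ether), not H1. No other fragment satisfies the full query, so there is no match.

No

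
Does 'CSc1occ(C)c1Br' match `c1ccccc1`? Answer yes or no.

No

The pattern c1ccccc1 describes six aromatic carbons in a ring — a benzene ring.
The closest candidate here is a methyl group (-CH3), but no six-membered all-carbon aromatic ring is present. No other fragment satisfies the full query, so there is no match.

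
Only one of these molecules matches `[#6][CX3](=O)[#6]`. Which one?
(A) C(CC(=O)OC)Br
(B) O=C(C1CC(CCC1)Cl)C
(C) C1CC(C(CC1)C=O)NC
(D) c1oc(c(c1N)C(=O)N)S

B

[#6][CX3](=O)[#6] describes a carbonyl carbon (no H) flanked by two carbons (a ketone).
(A) has a methyl-ester group (-C(=O)OCH3) but one neighbour of the carbonyl carbon is O, not C.
(B) contains an acetyl/ketone group (-C(=O)CH3), which satisfies every atom and bond constraint.
(C) has an aldehyde (-CHO) but the carbonyl carbon has H1, so it is not flanked by two carbons.
(D) has a primary amide (-C(=O)NH2) but one neighbour of the carbonyl carbon is N, not C.
So the answer is (B).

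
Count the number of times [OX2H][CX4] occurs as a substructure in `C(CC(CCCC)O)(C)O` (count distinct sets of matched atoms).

2

[OX2H][CX4] is the SMARTS for an aliphatic alcohol: a hydroxyl oxygen bound to an sp3 (X4) carbon.
The molecule carries 2 separate instances of a hydroxyl group (-OH) meeting every constraint; each maps to a distinct set of atoms, giving 2 matches.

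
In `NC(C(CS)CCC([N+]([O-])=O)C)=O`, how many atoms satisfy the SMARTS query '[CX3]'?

The query [CX3] means: C with X3: aliphatic carbon with exactly 3 total connections.
Check the 13 heavy atoms by environment: 6× C (X4) → no; 1× S (X2) → no; 1× N (charge +1, X3) → no; 1× O (charge -1, X1) → no; 2× O (X1) → no; 1× C (X3) → match; 1× N (X3) → no.
That gives 1 matching atom.

1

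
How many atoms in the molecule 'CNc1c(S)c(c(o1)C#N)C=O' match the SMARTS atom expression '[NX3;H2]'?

0

Check the 12 heavy atoms by environment: 1× o (aromatic, H0, X2) → no; 4× c (aromatic, H0, X3) → no; 1× C (H1, X3) → no; 1× O (H0, X1) → no; 1× N (H1, X3) → no; 1× C (H3, X4) → no; 1× S (H1, X2) → no; 1× C (H0, X2) → no; 1× N (H0, X1) → no.
No environment satisfies the query, so 0 matching atoms.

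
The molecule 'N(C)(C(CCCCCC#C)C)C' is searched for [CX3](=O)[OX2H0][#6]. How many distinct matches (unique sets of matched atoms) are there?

0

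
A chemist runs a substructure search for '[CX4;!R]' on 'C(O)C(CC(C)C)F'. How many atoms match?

The query [CX4;!R] means: aliphatic carbon with four total connections, not in a ring.
Check the 8 heavy atoms by environment: 6× C (X4, acyclic) → match; 1× F (X1, acyclic) → no; 1× O (X2, acyclic) → no.
That gives 6 matching atoms.

6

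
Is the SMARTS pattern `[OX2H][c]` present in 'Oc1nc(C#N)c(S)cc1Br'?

The pattern [OX2H][c] describes a hydroxyl oxygen attached to an aromatic carbon — a phenol.
The molecule carries a hydroxyl group (-OH), whose atoms satisfy every constraint of the query, so the pattern matches.

Yes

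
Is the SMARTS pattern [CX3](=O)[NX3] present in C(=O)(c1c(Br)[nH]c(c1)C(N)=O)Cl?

The pattern [CX3](=O)[NX3] describes a carbonyl carbon bonded to a trivalent nitrogen — an amide.
The molecule carries a primary amide (-C(=O)NH2), whose atoms satisfy every constraint of the query, so the pattern matches.

Yes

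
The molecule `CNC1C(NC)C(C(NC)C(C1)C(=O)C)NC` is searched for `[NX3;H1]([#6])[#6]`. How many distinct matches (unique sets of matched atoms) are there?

4

[NX3;H1]([#6])[#6] is the SMARTS for a secondary amine: a trivalent nitrogen with one H, bonded to two carbons.
The molecule carries 4 separate instances of an N-methylamino group (-NHCH3) meeting every constraint; each maps to a distinct set of atoms, giving 4 matches.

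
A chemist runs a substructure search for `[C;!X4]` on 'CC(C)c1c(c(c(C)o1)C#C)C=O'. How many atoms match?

Check the 13 heavy atoms by environment: 1× o (aromatic, X2) → no; 4× c (aromatic, X3) → no; 4× C (X4) → no; 1× C (X3) → match; 1× O (X1) → no; 2× C (X2) → match.
Summing the matching environments: 1 + 2 = 3 matching atoms.

3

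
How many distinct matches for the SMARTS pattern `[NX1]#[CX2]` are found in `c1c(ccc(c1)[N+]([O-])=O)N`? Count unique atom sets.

[NX1]#[CX2] is the SMARTS for a nitrile: a nitrogen triple-bonded to a two-connected carbon.
The molecule has a nitro group (-[N+](=O)[O-]), but there is no C#N triple bond; nothing else fits, so there are 0 matches.

0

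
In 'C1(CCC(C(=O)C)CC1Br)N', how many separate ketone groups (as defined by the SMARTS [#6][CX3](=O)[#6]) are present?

1

[#6][CX3](=O)[#6] is the SMARTS for a ketone: a carbonyl carbon (no H) flanked by two carbons.
Exactly one fragment in the molecule meets all constraints, giving 1 match.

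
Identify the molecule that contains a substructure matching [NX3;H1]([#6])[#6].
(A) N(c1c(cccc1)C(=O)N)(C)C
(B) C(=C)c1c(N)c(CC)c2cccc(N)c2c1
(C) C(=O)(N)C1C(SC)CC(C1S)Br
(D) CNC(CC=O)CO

D

[NX3;H1]([#6])[#6] describes a trivalent nitrogen with one H, bonded to two carbons (a secondary amine).
(A) has a dimethylamino group (-N(CH3)2) but the nitrogen has H0, not H1.
(B) has a primary amino group (-NH2) but the nitrogen has H2 and only one carbon neighbour.
(C) has a primary amide (-C(=O)NH2) but the -C(=O)NH2 nitrogen has H2, not H1.
(D) contains an N-methylamino group (-NHCH3), which satisfies every atom and bond constraint.
So the answer is (D).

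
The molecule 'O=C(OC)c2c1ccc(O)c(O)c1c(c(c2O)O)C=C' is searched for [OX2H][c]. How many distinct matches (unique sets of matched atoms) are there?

4

[OX2H][c] is the SMARTS for a phenol: a hydroxyl oxygen attached to an aromatic carbon.
The molecule carries 4 separate instances of a hydroxyl group (-OH) meeting every constraint; each maps to a distinct set of atoms, giving 4 matches.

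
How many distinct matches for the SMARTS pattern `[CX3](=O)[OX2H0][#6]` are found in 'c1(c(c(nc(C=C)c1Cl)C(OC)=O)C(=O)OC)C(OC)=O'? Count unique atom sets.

3

[CX3](=O)[OX2H0][#6] is the SMARTS for an ester: a carbonyl carbon bonded to an oxygen that is itself bonded to carbon (no H on that O).
The molecule carries 3 separate instances of a methyl-ester group (-C(=O)OCH3) meeting every constraint; each maps to a distinct set of atoms, giving 3 matches.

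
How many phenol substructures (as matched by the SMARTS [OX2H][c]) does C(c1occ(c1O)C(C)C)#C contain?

[OX2H][c] is the SMARTS for a phenol: a hydroxyl oxygen attached to an aromatic carbon.
Exactly one fragment in the molecule meets all constraints, giving 1 match.

1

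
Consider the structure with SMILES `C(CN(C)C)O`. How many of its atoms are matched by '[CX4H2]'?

2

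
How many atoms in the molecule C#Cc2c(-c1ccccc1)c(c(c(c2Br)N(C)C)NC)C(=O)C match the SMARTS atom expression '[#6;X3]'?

Check the 23 heavy atoms by environment: 12× c (aromatic, X3) → match; 1× Br (X1) → no; 1× C (X3) → match; 1× O (X1) → no; 4× C (X4) → no; 2× N (X3) → no; 2× C (X2) → no.
Summing the matching environments: 12 + 1 = 13 matching atoms.

13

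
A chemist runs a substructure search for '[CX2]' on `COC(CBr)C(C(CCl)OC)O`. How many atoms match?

Check the 12 heavy atoms by environment: 7× C (X4) → no; 1× Cl (X1) → no; 3× O (X2) → no; 1× Br (X1) → no.
No environment satisfies the query, so 0 matching atoms.

0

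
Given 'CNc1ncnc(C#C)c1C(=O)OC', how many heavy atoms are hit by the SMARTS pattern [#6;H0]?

5

The query [#6;H0] means: any carbon with no attached hydrogen.
Check the 14 heavy atoms by environment: 2× n (aromatic, H0) → no; 1× c (aromatic, H1) → no; 3× c (aromatic, H0) → match; 1× N (H1) → no; 2× C (H3) → no; 2× C (H0) → match; 2× O (H0) → no; 1× C (H1) → no.
Summing the matching environments: 3 + 2 = 5 matching atoms.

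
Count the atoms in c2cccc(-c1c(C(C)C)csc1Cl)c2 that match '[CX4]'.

3

The query [CX4] means: C with X4: aliphatic carbon with exactly 4 total connections (bonds + H).
Check the 15 heavy atoms by environment: 1× s (aromatic, X2) → no; 10× c (aromatic, X3) → no; 1× Cl (X1) → no; 3× C (X4) → match.
That gives 3 matching atoms.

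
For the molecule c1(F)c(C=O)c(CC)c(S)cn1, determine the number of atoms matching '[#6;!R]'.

3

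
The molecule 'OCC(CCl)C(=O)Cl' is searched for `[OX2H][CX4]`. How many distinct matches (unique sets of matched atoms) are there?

1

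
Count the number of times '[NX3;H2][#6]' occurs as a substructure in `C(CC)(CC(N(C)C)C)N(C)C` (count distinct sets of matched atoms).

0

[NX3;H2][#6] is the SMARTS for a primary amine: a trivalent nitrogen with two H attached to carbon.
The molecule has a dimethylamino group (-N(CH3)2), but the nitrogen has H0, not H2; nothing else fits, so there are 0 matches.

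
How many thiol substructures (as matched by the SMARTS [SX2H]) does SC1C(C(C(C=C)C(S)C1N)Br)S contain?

3

[SX2H] is the SMARTS for a thiol: an aliphatic sulfur with two connections, one being H.
The molecule carries 3 separate instances of a thiol (-SH) meeting every constraint; each maps to a distinct set of atoms, giving 3 matches.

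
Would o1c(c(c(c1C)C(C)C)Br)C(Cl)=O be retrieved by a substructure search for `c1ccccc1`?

The pattern c1ccccc1 describes six aromatic carbons in a ring — a benzene ring.
The closest candidate here is a methyl group (-CH3), but no six-membered all-carbon aromatic ring is present. No other fragment satisfies the full query, so there is no match.

No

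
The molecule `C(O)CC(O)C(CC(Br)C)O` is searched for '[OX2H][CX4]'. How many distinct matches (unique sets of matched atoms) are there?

3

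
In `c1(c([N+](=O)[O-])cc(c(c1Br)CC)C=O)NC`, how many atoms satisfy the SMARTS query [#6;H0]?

5

Check the 16 heavy atoms by environment: 5× c (aromatic, H0) → match; 1× c (aromatic, H1) → no; 1× Br (H0) → no; 1× N (H1) → no; 2× C (H3) → no; 1× C (H1) → no; 2× O (H0) → no; 1× C (H2) → no; 1× N (charge +1, H0) → no; 1× O (charge -1, H0) → no.
That gives 5 matching atoms.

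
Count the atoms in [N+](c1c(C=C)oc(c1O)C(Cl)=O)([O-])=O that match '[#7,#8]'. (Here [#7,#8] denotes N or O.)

The query [#7,#8] means: nitrogen or oxygen (comma = OR).
Check the 14 heavy atoms by environment: 1× o (aromatic) → match; 4× c (aromatic) → no; 1× N (charge +1) → match; 1× O (charge -1) → match; 3× O → match; 3× C → no; 1× Cl → no.
Summing the matching environments: 1 + 1 + 1 + 3 = 6 matching atoms.

6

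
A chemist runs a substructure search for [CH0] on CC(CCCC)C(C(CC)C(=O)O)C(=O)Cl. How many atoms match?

The query [CH0] means: aliphatic carbon with no attached hydrogen.
Check the 16 heavy atoms by environment: 3× C (H3) → no; 4× C (H2) → no; 3× C (H1) → no; 2× C (H0) → match; 2× O (H0) → no; 1× O (H1) → no; 1× Cl (H0) → no.
That gives 2 matching atoms.

2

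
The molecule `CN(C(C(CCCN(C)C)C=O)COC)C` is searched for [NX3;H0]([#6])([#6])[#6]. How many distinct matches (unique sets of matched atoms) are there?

[NX3;H0]([#6])([#6])[#6] is the SMARTS for a tertiary amine: a trivalent nitrogen with no H, bonded to three carbons.
The molecule carries 2 separate instances of a dimethylamino group (-N(CH3)2) meeting every constraint; each maps to a distinct set of atoms, giving 2 matches.

2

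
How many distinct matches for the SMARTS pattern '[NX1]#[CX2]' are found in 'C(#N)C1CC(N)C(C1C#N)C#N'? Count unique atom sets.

3

[NX1]#[CX2] is the SMARTS for a nitrile: a nitrogen triple-bonded to a two-connected carbon.
The molecule carries 3 separate instances of a nitrile (-C#N) meeting every constraint; each maps to a distinct set of atoms, giving 3 matches.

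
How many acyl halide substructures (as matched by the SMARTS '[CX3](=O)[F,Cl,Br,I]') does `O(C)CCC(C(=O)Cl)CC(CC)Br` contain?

1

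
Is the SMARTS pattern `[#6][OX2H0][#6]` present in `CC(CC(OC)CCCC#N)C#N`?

Yes

The pattern [#6][OX2H0][#6] describes an aliphatic oxygen bridging two carbons with no H on the oxygen — an ether.
The molecule carries a methoxy ether (-OCH3), whose atoms satisfy every constraint of the query, so the pattern matches.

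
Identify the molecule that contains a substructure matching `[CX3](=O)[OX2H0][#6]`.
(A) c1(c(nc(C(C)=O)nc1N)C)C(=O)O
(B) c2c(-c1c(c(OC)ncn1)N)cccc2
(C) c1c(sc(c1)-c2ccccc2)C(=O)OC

C

[CX3](=O)[OX2H0][#6] describes a carbonyl carbon bonded to an oxygen that is itself bonded to carbon (no H on that O) (an ester).
(A) has a carboxylic acid group (-C(=O)OH) but the singly-bonded O carries H (OX2H1, not H0).
(B) has a methoxy ether (-OCH3) but the ether oxygen is not adjacent to a C=O carbon.
(C) contains a methyl-ester group (-C(=O)OCH3), which satisfies every atom and bond constraint.
So the answer is (C).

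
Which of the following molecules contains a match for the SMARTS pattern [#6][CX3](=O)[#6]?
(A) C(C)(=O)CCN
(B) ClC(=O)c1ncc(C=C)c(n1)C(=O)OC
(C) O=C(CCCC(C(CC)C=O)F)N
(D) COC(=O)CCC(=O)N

[#6][CX3](=O)[#6] describes a carbonyl carbon (no H) flanked by two carbons (a ketone).
(A) contains an acetyl/ketone group (-C(=O)CH3), which satisfies every atom and bond constraint.
(B) has a methyl-ester group (-C(=O)OCH3) but one neighbour of the carbonyl carbon is O, not C.
(C) has an aldehyde (-CHO) but the carbonyl carbon has H1, so it is not flanked by two carbons.
(D) has a methyl-ester group (-C(=O)OCH3) but one neighbour of the carbonyl carbon is O, not C.
So the answer is (A).

A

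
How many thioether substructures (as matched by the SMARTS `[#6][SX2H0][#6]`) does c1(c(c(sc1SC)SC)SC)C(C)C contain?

3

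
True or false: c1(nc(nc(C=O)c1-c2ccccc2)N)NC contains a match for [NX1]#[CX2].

The pattern [NX1]#[CX2] describes a nitrogen triple-bonded to a two-connected carbon — a nitrile.
The closest candidate here is a primary amino group (-NH2), but the nitrogen is NX3 (three connections), not NX1 triple-bonded. No other fragment satisfies the full query, so there is no match.

False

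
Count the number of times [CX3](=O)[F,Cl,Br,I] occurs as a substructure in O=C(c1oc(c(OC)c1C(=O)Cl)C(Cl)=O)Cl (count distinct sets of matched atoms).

[CX3](=O)[F,Cl,Br,I] is the SMARTS for an acyl halide: a carbonyl carbon bonded to a halogen.
The molecule carries 3 separate instances of an acyl chloride (-C(=O)Cl) meeting every constraint; each maps to a distinct set of atoms, giving 3 matches.

3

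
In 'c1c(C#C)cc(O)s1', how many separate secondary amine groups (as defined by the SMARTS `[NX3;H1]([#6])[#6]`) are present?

0

[NX3;H1]([#6])[#6] is the SMARTS for a secondary amine: a trivalent nitrogen with one H, bonded to two carbons.
No fragment in the molecule satisfies every constraint, giving 0 matches.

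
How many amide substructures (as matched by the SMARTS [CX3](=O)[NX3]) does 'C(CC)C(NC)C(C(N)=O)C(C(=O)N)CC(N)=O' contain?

[CX3](=O)[NX3] is the SMARTS for an amide: a carbonyl carbon bonded to a trivalent nitrogen.
The molecule carries 3 separate instances of a primary amide (-C(=O)NH2) meeting every constraint; each maps to a distinct set of atoms, giving 3 matches.

3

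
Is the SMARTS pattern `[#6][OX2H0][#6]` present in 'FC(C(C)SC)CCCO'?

No

The pattern [#6][OX2H0][#6] describes an aliphatic oxygen bridging two carbons with no H on the oxygen — an ether.
The closest candidate here is a hydroxyl group (-OH), but the oxygen has H1, not H0 bridging two carbons. No other fragment satisfies the full query, so there is no match.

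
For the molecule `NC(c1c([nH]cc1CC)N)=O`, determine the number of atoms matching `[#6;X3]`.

Check the 11 heavy atoms by environment: 1× n (aromatic, X3) → no; 4× c (aromatic, X3) → match; 2× C (X4) → no; 2× N (X3) → no; 1× C (X3) → match; 1× O (X1) → no.
Summing the matching environments: 4 + 1 = 5 matching atoms.

5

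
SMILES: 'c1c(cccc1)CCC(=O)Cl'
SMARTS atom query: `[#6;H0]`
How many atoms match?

2

Check the 11 heavy atoms by environment: 2× C (H2) → no; 1× C (H0) → match; 1× O (H0) → no; 1× Cl (H0) → no; 1× c (aromatic, H0) → match; 5× c (aromatic, H1) → no.
Summing the matching environments: 1 + 1 = 2 matching atoms.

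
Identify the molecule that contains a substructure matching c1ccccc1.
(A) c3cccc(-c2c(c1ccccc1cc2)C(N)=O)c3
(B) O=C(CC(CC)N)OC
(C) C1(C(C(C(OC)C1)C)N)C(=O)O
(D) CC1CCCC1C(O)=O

c1ccccc1 describes six aromatic carbons in a ring (a benzene ring).
(A) contains a phenyl ring, which satisfies every atom and bond constraint.
(B) has a methyl group (-CH3) but no six-membered all-carbon aromatic ring is present.
(C) has a methyl group (-CH3) but no six-membered all-carbon aromatic ring is present.
(D) has a methyl group (-CH3) but no six-membered all-carbon aromatic ring is present.
So the answer is (A).

A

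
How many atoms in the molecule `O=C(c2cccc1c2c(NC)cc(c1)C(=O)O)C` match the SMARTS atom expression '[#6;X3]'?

12

The query [#6;X3] means: any carbon (aromatic or not) with three total connections.
Check the 18 heavy atoms by environment: 10× c (aromatic, X3) → match; 2× C (X3) → match; 2× O (X1) → no; 2× C (X4) → no; 1× O (X2) → no; 1× N (X3) → no.
Summing the matching environments: 10 + 2 = 12 matching atoms.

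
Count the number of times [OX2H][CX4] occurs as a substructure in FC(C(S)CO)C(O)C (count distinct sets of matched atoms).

[OX2H][CX4] is the SMARTS for an aliphatic alcohol: a hydroxyl oxygen bound to an sp3 (X4) carbon.
The molecule carries 2 separate instances of a hydroxyl group (-OH) meeting every constraint; each maps to a distinct set of atoms, giving 2 matches.

2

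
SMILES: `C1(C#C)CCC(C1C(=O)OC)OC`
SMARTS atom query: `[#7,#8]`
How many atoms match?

3

The query [#7,#8] means: nitrogen or oxygen (comma = OR).
Check the 13 heavy atoms by environment: 10× C → no; 3× O → match.
That gives 3 matching atoms.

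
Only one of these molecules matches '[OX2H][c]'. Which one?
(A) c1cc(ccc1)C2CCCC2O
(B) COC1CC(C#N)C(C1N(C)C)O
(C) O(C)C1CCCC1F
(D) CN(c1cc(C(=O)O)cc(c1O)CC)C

D

[OX2H][c] describes a hydroxyl oxygen attached to an aromatic carbon (a phenol).
(A) has a hydroxyl group (-OH) but the -OH is on an aliphatic carbon, not an aromatic c.
(B) has a hydroxyl group (-OH) but the -OH is on an aliphatic carbon, not an aromatic c.
(C) has a methoxy ether (-OCH3) but the oxygen has H0, not H1.
(D) contains a hydroxyl group (-OH), which satisfies every atom and bond constraint.
So the answer is (D).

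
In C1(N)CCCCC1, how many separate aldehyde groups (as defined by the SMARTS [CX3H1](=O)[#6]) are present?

0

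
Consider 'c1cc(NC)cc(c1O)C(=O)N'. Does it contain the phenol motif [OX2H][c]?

The pattern [OX2H][c] describes a hydroxyl oxygen attached to an aromatic carbon — a phenol.
The molecule carries a hydroxyl group (-OH), whose atoms satisfy every constraint of the query, so the pattern matches.

Yes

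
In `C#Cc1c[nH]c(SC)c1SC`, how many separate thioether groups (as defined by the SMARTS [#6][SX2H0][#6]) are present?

2

[#6][SX2H0][#6] is the SMARTS for a thioether: an aliphatic sulfur bridging two carbons with no H on the sulfur.
The molecule carries 2 separate instances of a methylthio ether (-SCH3) meeting every constraint; each maps to a distinct set of atoms, giving 2 matches.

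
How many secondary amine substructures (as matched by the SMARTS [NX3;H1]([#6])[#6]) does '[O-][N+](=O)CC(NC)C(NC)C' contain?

2

[NX3;H1]([#6])[#6] is the SMARTS for a secondary amine: a trivalent nitrogen with one H, bonded to two carbons.
The molecule carries 2 separate instances of an N-methylamino group (-NHCH3) meeting every constraint; each maps to a distinct set of atoms, giving 2 matches.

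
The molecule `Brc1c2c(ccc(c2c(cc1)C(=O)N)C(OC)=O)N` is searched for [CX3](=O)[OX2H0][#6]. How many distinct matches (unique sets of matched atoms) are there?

1

[CX3](=O)[OX2H0][#6] is the SMARTS for an ester: a carbonyl carbon bonded to an oxygen that is itself bonded to carbon (no H on that O).
Exactly one fragment in the molecule meets all constraints, giving 1 match.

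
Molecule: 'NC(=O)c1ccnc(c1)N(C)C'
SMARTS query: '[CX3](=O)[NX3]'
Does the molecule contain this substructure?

Yes

The pattern [CX3](=O)[NX3] describes a carbonyl carbon bonded to a trivalent nitrogen — an amide.
The molecule carries a primary amide (-C(=O)NH2), whose atoms satisfy every constraint of the query, so the pattern matches.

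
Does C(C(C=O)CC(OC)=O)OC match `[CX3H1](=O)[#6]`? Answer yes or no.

Yes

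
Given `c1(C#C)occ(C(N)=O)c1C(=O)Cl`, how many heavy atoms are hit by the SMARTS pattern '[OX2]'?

The query [OX2] means: aliphatic oxygen with two total connections — ether, hydroxyl, or ester single-bond O.
Check the 13 heavy atoms by environment: 1× o (aromatic, X2) → no; 4× c (aromatic, X3) → no; 2× C (X3) → no; 2× O (X1) → no; 1× N (X3) → no; 1× Cl (X1) → no; 2× C (X2) → no.
No environment satisfies the query, so 0 matching atoms.

0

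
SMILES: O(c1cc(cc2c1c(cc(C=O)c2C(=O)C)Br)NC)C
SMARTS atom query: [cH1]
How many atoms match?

The query [cH1] means: aromatic carbon bearing exactly one hydrogen.
Check the 20 heavy atoms by environment: 7× c (aromatic, H0) → no; 3× c (aromatic, H1) → match; 1× C (H1) → no; 3× O (H0) → no; 1× Br (H0) → no; 3× C (H3) → no; 1× N (H1) → no; 1× C (H0) → no.
That gives 3 matching atoms.

3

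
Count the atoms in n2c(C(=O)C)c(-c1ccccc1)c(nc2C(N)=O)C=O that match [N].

1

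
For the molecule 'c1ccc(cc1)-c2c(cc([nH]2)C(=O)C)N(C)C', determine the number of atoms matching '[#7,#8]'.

The query [#7,#8] means: nitrogen or oxygen (comma = OR).
Check the 17 heavy atoms by environment: 1× n (aromatic) → match; 10× c (aromatic) → no; 1× N → match; 4× C → no; 1× O → match.
Summing the matching environments: 1 + 1 + 1 = 3 matching atoms.

3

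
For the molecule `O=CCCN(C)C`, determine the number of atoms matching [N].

The query [N] means: uppercase N matches aliphatic (non-aromatic) nitrogen only.
Check the 7 heavy atoms by environment: 5× C → no; 1× O → no; 1× N → match.
That gives 1 matching atom.

1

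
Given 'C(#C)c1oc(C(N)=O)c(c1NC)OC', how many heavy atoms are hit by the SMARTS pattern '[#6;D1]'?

3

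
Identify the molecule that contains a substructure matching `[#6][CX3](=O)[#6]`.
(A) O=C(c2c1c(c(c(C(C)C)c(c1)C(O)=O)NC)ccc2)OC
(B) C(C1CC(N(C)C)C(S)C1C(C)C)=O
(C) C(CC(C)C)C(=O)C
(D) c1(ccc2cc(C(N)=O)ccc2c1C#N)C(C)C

C

[#6][CX3](=O)[#6] describes a carbonyl carbon (no H) flanked by two carbons (a ketone).
(A) has a carboxylic acid group (-C(=O)OH) but one neighbour of the carbonyl carbon is O, not C.
(B) has an aldehyde (-CHO) but the carbonyl carbon has H1, so it is not flanked by two carbons.
(C) contains an acetyl/ketone group (-C(=O)CH3), which satisfies every atom and bond constraint.
(D) has a primary amide (-C(=O)NH2) but one neighbour of the carbonyl carbon is N, not C.
So the answer is (C).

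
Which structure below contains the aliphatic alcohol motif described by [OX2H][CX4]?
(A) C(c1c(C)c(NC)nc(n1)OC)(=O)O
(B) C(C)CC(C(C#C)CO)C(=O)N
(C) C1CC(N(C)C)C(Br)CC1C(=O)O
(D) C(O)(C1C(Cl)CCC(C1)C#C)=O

[OX2H][CX4] describes a hydroxyl oxygen bound to an sp3 (X4) carbon (an aliphatic alcohol).
(A) has a carboxylic acid group (-C(=O)OH) but the -OH is on a CX3 carbonyl carbon, not a CX4 carbon.
(B) contains a hydroxyl group (-OH), which satisfies every atom and bond constraint.
(C) has a carboxylic acid group (-C(=O)OH) but the -OH is on a CX3 carbonyl carbon, not a CX4 carbon.
(D) has a carboxylic acid group (-C(=O)OH) but the -OH is on a CX3 carbonyl carbon, not a CX4 carbon.
So the answer is (B).

B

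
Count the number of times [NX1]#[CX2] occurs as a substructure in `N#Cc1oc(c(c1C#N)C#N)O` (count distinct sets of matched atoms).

3

[NX1]#[CX2] is the SMARTS for a nitrile: a nitrogen triple-bonded to a two-connected carbon.
The molecule carries 3 separate instances of a nitrile (-C#N) meeting every constraint; each maps to a distinct set of atoms, giving 3 matches.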